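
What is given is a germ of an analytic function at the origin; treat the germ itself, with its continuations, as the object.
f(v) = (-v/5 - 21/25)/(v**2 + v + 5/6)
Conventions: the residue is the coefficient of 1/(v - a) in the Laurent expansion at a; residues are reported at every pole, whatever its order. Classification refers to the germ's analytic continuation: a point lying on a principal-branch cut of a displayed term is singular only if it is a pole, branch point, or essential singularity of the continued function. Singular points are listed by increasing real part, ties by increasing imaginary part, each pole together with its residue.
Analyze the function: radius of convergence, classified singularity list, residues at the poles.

Denominator factor (v**2 + v + 5/6): discriminant -7/3, complex-conjugate roots (-1/2) + ((1/6)*sqrt(21))*i and (-1/2) - ((1/6)*sqrt(21))*i; poles of order 1, moduli (1/6)*sqrt(30) and (1/6)*sqrt(30).
The radius of convergence is the smallest modulus among the singular points: (1/6)*sqrt(30).
The factor v**2 + v + 5/6 splits as (v - a)(v - a') with a = (-1/2) - ((1/6)*sqrt(21))*i, a' = (-1/2) + ((1/6)*sqrt(21))*i. At the order-1 pole a set g(v) = (v - a)*f(v) = [-v/5 - 21/25] / (v - a').
Simple pole: residue = g(a) at a = (-1/2) - ((1/6)*sqrt(21))*i, which is (-1/10) - ((37/350)*sqrt(21))*i.
The factor v**2 + v + 5/6 splits as (v - a)(v - a') with a = (-1/2) + ((1/6)*sqrt(21))*i, a' = (-1/2) - ((1/6)*sqrt(21))*i. At the order-1 pole a set g(v) = (v - a)*f(v) = [-v/5 - 21/25] / (v - a').
Simple pole: residue = g(a) at a = (-1/2) + ((1/6)*sqrt(21))*i, which is (-1/10) + ((37/350)*sqrt(21))*i.
List the singular points by increasing real part (a conjugate pair: the negative imaginary part first).

Radius of convergence at 0: (1/6)*sqrt(30).
At (-1/2) - ((1/6)*sqrt(21))*i: a pole of order 1; residue (-1/10) - ((37/350)*sqrt(21))*i.
At (-1/2) + ((1/6)*sqrt(21))*i: a pole of order 1; residue (-1/10) + ((37/350)*sqrt(21))*i.


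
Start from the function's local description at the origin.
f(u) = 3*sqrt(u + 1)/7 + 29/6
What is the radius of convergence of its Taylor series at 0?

The radius of convergence is 1.

Branch term (3/7)*sqrt(1 - u/(-1)): its argument vanishes at u = -1, a square-root branch point, modulus 1.
The radius of convergence is the smallest modulus among the singular points: 1.


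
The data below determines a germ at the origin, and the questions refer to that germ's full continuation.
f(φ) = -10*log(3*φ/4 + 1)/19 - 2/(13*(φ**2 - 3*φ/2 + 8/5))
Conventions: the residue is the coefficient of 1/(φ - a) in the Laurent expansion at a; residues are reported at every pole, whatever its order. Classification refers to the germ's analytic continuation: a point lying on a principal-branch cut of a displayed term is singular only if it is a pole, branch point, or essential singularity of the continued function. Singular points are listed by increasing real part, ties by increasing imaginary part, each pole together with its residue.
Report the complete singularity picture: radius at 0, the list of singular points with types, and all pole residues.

Radius of convergence at 0: (2/5)*sqrt(10).
At -4/3: a logarithmic branch point.
At (3/4) - ((1/20)*sqrt(415))*i: a pole of order 1; residue -((4/1079)*sqrt(415))*i.
At (3/4) + ((1/20)*sqrt(415))*i: a pole of order 1; residue ((4/1079)*sqrt(415))*i.

Denominator factor (φ**2 - 3*φ/2 + 8/5): discriminant -83/20, complex-conjugate roots (3/4) + ((1/20)*sqrt(415))*i and (3/4) - ((1/20)*sqrt(415))*i; poles of order 1, moduli (2/5)*sqrt(10) and (2/5)*sqrt(10).
Branch term (-10/19)*log(1 - φ/(-4/3)): its argument vanishes at φ = -4/3, a logarithmic branch point, modulus 4/3.
The radius of convergence is the smallest modulus among the singular points: (2/5)*sqrt(10).
The branch term is analytic at (3/4) - ((1/20)*sqrt(415))*i and contributes nothing to the residue; only the rational part matters.
The factor φ**2 - 3*φ/2 + 8/5 splits as (φ - a)(φ - a') with a = (3/4) - ((1/20)*sqrt(415))*i, a' = (3/4) + ((1/20)*sqrt(415))*i. At the order-1 pole a set g(φ) = (φ - a)*(rational part) = [-2/13] / (φ - a').
Simple pole: residue = g(a) at a = (3/4) - ((1/20)*sqrt(415))*i, which is -((4/1079)*sqrt(415))*i.
The branch term is analytic at (3/4) + ((1/20)*sqrt(415))*i and contributes nothing to the residue; only the rational part matters.
The factor φ**2 - 3*φ/2 + 8/5 splits as (φ - a)(φ - a') with a = (3/4) + ((1/20)*sqrt(415))*i, a' = (3/4) - ((1/20)*sqrt(415))*i. At the order-1 pole a set g(φ) = (φ - a)*(rational part) = [-2/13] / (φ - a').
Simple pole: residue = g(a) at a = (3/4) + ((1/20)*sqrt(415))*i, which is ((4/1079)*sqrt(415))*i.
List the singular points by increasing real part (a conjugate pair: the negative imaginary part first).


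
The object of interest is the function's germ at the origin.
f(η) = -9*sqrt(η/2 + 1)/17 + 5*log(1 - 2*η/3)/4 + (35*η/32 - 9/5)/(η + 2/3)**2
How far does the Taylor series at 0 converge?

The radius of convergence is 2/3.

Denominator factor (η + 2/3)^2: pole of order 2 at -2/3, modulus 2/3.
Branch term (5/4)*log(1 - η/(3/2)): its argument vanishes at η = 3/2, a logarithmic branch point, modulus 3/2.
Branch term (-9/17)*sqrt(1 - η/(-2)): its argument vanishes at η = -2, a square-root branch point, modulus 2.
The radius of convergence is the smallest modulus among the singular points: 2/3.


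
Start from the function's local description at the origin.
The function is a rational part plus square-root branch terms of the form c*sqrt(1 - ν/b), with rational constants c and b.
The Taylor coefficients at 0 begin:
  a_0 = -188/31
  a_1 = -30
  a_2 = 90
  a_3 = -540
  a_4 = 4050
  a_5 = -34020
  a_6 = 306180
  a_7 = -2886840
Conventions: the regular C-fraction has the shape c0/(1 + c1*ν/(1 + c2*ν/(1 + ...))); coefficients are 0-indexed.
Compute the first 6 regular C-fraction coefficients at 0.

Taylor coefficients (read off): a_0 = -188/31, a_1 = -30, a_2 = 90, a_3 = -540, a_4 = 4050, a_5 = -34020.
c0 = a_0 = -188/31. Peel one level at a time: if S = 1 + c*ν/S' with S'(0) = 1, then c is the ν-coefficient of S and S' = c*ν/(S - 1).
S_1 = c0/f = 1 + (-465/94)*ν + (347355/8836)*ν^2 + ...; c1 = -465/94.
S_2 = c1*ν/(S_1 - 1) = 1 + (747/94)*ν + (-9)*ν^2 + ...; c2 = 747/94.
S_3 = c2*ν/(S_2 - 1) = 1 + (94/83)*ν + (-37976/6889)*ν^2 + ...; c3 = 94/83.
S_4 = c3*ν/(S_3 - 1) = 1 + (404/83)*ν + (-9)*ν^2 + ...; c4 = 404/83.
S_5 = c4*ν/(S_4 - 1) = 1 + (747/404)*ν + ...; c5 = 747/404.

The regular C-fraction coefficients are [-188/31, -465/94, 747/94, 94/83, 404/83, 747/404].


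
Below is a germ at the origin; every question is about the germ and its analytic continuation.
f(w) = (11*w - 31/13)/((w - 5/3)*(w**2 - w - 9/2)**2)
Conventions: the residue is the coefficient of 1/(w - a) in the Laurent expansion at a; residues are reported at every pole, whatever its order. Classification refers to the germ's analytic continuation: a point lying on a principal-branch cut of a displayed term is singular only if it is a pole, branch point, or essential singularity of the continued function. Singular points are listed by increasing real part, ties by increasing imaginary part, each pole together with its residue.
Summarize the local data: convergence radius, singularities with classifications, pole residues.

Radius of convergence at 0: 5/3.
At 1/2 - (1/2)*sqrt(19): a pole of order 2; residue -33588/48373 + (3084462/17462653)*sqrt(19).
At 5/3: a pole of order 1; residue 67176/48373.
At 1/2 + (1/2)*sqrt(19): a pole of order 2; residue -33588/48373 - (3084462/17462653)*sqrt(19).

Denominator factor (w**2 - w - 9/2)^2: discriminant 19, real irrational roots 1/2 + (1/2)*sqrt(19) and 1/2 - (1/2)*sqrt(19); poles of order 2, moduli 1/2 + (1/2)*sqrt(19) and -1/2 + (1/2)*sqrt(19).
Denominator factor (w - 5/3): pole of order 1 at 5/3, modulus 5/3.
The radius of convergence is the smallest modulus among the singular points: 5/3.
The factor w**2 - w - 9/2 splits as (w - a)(w - a') with a = 1/2 - (1/2)*sqrt(19), a' = 1/2 + (1/2)*sqrt(19). At the order-2 pole a set g(w) = (w - a)^2*f(w) = [(11*w - 31/13)/(w - 5/3)] / (w - a')^2.
Order-2 pole: residue = g'(a); g'(1/2 - (1/2)*sqrt(19)) = -33588/48373 + (3084462/17462653)*sqrt(19), so the residue is -33588/48373 + (3084462/17462653)*sqrt(19).
At the order-1 pole 5/3 set g(w) = (w - (5/3))*f(w) = (11*w - 31/13)/(w**2 - w - 9/2)**2.
Simple pole: residue = g(a) at a = 5/3, which is 67176/48373.
The factor w**2 - w - 9/2 splits as (w - a)(w - a') with a = 1/2 + (1/2)*sqrt(19), a' = 1/2 - (1/2)*sqrt(19). At the order-2 pole a set g(w) = (w - a)^2*f(w) = [(11*w - 31/13)/(w - 5/3)] / (w - a')^2.
Order-2 pole: residue = g'(a); g'(1/2 + (1/2)*sqrt(19)) = -33588/48373 - (3084462/17462653)*sqrt(19), so the residue is -33588/48373 - (3084462/17462653)*sqrt(19).
List the singular points by increasing real part (a conjugate pair: the negative imaginary part first).


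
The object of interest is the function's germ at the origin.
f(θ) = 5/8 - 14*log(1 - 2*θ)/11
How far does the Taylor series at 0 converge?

Branch term (-14/11)*log(1 - θ/(1/2)): its argument vanishes at θ = 1/2, a logarithmic branch point, modulus 1/2.
The radius of convergence is the smallest modulus among the singular points: 1/2.

The radius of convergence is 1/2.


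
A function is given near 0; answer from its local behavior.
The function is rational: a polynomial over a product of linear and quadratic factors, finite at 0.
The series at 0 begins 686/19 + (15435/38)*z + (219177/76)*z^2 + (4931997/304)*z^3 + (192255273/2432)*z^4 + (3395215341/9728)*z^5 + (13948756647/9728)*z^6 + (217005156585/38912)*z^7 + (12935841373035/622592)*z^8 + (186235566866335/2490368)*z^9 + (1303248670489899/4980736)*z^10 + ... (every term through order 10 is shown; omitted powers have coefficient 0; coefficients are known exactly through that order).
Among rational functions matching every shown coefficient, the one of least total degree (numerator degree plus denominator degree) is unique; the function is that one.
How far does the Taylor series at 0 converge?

No rational of total degree below 9 reproduces all 11 coefficients; solving the [0/9] Pade equations on them gives f(z) = 16/(19*(z - 4/7)**3*(z**2 + z - 1/2)**3), whose expansion matches every shown term.
Denominator factor (z**2 + z - 1/2)^3: discriminant 3, real irrational roots -1/2 + (1/2)*sqrt(3) and -1/2 - (1/2)*sqrt(3); poles of order 3, moduli -1/2 + (1/2)*sqrt(3) and 1/2 + (1/2)*sqrt(3).
Denominator factor (z - 4/7)^3: pole of order 3 at 4/7, modulus 4/7.
The radius of convergence is the smallest modulus among the singular points: -1/2 + (1/2)*sqrt(3).

The radius of convergence is -1/2 + (1/2)*sqrt(3).


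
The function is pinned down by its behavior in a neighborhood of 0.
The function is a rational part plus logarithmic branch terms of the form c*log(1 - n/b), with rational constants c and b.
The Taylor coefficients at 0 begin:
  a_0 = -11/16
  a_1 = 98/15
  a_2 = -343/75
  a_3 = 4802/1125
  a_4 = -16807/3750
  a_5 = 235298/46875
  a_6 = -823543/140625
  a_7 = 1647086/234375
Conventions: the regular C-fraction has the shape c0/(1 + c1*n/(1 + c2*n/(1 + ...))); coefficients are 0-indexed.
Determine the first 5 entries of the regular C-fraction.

The regular C-fraction coefficients are [-11/16, 1568/165, -581/66, -77/4150, 1491/2075].

Taylor coefficients (read off): a_0 = -11/16, a_1 = 98/15, a_2 = -343/75, a_3 = 4802/1125, a_4 = -16807/3750.
c0 = a_0 = -11/16. Peel one level at a time: if S = 1 + c*n/S' with S'(0) = 1, then c is the n-coefficient of S and S' = c*n/(S - 1).
S_1 = c0/f = 1 + (1568/165)*n + (455504/5445)*n^2 + ...; c1 = 1568/165.
S_2 = c1*n/(S_1 - 1) = 1 + (-581/66)*n + (-49/300)*n^2 + ...; c2 = -581/66.
S_3 = c2*n/(S_2 - 1) = 1 + (-77/4150)*n + (114807/8611250)*n^2 + ...; c3 = -77/4150.
S_4 = c3*n/(S_3 - 1) = 1 + (1491/2075)*n + ...; c4 = 1491/2075.


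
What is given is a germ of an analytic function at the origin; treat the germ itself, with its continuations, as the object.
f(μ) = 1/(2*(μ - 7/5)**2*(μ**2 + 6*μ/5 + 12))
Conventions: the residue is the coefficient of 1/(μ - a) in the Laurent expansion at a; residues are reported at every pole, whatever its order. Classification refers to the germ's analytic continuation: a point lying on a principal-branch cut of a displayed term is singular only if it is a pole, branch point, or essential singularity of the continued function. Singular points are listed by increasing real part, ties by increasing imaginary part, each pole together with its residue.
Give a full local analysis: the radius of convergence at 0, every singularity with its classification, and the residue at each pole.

Radius of convergence at 0: 7/5.
At (-3/5) - ((1/5)*sqrt(291))*i: a pole of order 1; residue (625/152881) - ((23875/177953484)*sqrt(291))*i.
At (-3/5) + ((1/5)*sqrt(291))*i: a pole of order 1; residue (625/152881) + ((23875/177953484)*sqrt(291))*i.
At 7/5: a pole of order 2; residue -1250/152881.

Denominator factor (μ - 7/5)^2: pole of order 2 at 7/5, modulus 7/5.
Denominator factor (μ**2 + 6*μ/5 + 12): discriminant -1164/25, complex-conjugate roots (-3/5) + ((1/5)*sqrt(291))*i and (-3/5) - ((1/5)*sqrt(291))*i; poles of order 1, moduli (2)*sqrt(3) and (2)*sqrt(3).
The radius of convergence is the smallest modulus among the singular points: 7/5.
The factor μ**2 + 6*μ/5 + 12 splits as (μ - a)(μ - a') with a = (-3/5) - ((1/5)*sqrt(291))*i, a' = (-3/5) + ((1/5)*sqrt(291))*i. At the order-1 pole a set g(μ) = (μ - a)*f(μ) = [1/(2*(μ - 7/5)**2)] / (μ - a').
Simple pole: residue = g(a) at a = (-3/5) - ((1/5)*sqrt(291))*i, which is (625/152881) - ((23875/177953484)*sqrt(291))*i.
The factor μ**2 + 6*μ/5 + 12 splits as (μ - a)(μ - a') with a = (-3/5) + ((1/5)*sqrt(291))*i, a' = (-3/5) - ((1/5)*sqrt(291))*i. At the order-1 pole a set g(μ) = (μ - a)*f(μ) = [1/(2*(μ - 7/5)**2)] / (μ - a').
Simple pole: residue = g(a) at a = (-3/5) + ((1/5)*sqrt(291))*i, which is (625/152881) + ((23875/177953484)*sqrt(291))*i.
At the order-2 pole 7/5 set g(μ) = (μ - (7/5))^2*f(μ) = 1/(2*(μ**2 + 6*μ/5 + 12)).
Order-2 pole: residue = g'(a); g'(7/5) = -1250/152881, so the residue is -1250/152881.
List the singular points by increasing real part (a conjugate pair: the negative imaginary part first).


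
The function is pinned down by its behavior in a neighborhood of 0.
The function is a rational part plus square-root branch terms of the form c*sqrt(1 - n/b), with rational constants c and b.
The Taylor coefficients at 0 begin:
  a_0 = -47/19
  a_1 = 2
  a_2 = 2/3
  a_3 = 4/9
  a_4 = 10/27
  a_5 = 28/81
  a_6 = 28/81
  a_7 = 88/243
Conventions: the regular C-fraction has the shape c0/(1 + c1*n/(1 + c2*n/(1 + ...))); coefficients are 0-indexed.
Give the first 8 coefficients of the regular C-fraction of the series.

The regular C-fraction coefficients are [-47/19, 38/47, -161/141, -47/483, -275/483, -161/825, -389/825, -275/1167].

Taylor coefficients (read off): a_0 = -47/19, a_1 = 2, a_2 = 2/3, a_3 = 4/9, a_4 = 10/27, a_5 = 28/81, a_6 = 28/81, a_7 = 88/243.
c0 = a_0 = -47/19. Peel one level at a time: if S = 1 + c*n/S' with S'(0) = 1, then c is the n-coefficient of S and S' = c*n/(S - 1).
S_1 = c0/f = 1 + (38/47)*n + (6118/6627)*n^2 + ...; c1 = 38/47.
S_2 = c1*n/(S_1 - 1) = 1 + (-161/141)*n + (-1/9)*n^2 + ...; c2 = -161/141.
S_3 = c2*n/(S_2 - 1) = 1 + (-47/483)*n + (-12925/233289)*n^2 + ...; c3 = -47/483.
S_4 = c3*n/(S_3 - 1) = 1 + (-275/483)*n + (-1/9)*n^2 + ...; c4 = -275/483.
S_5 = c4*n/(S_4 - 1) = 1 + (-161/825)*n + (-62629/680625)*n^2 + ...; c5 = -161/825.
S_6 = c5*n/(S_5 - 1) = 1 + (-389/825)*n + (-1/9)*n^2 + ...; c6 = -389/825.
S_7 = c6*n/(S_6 - 1) = 1 + (-275/1167)*n + ...; c7 = -275/1167.


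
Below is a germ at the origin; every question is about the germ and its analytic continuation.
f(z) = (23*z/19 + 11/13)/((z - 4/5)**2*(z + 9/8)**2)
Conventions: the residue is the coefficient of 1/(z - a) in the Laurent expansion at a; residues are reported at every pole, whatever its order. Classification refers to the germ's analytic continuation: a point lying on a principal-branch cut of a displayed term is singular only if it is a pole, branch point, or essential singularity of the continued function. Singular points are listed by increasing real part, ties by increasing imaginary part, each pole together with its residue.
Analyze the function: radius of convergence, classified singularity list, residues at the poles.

Denominator factor (z - 4/5)^2: pole of order 2 at 4/5, modulus 4/5.
Denominator factor (z + 9/8)^2: pole of order 2 at -9/8, modulus 9/8.
The radius of convergence is the smallest modulus among the singular points: 4/5.
At the order-2 pole -9/8 set g(z) = (z - (-9/8))^2*f(z) = (23*z/19 + 11/13)/(z - 4/5)**2.
Order-2 pole: residue = g'(a); g'(-9/8) = 20532800/112763651, so the residue is 20532800/112763651.
At the order-2 pole 4/5 set g(z) = (z - (4/5))^2*f(z) = (23*z/19 + 11/13)/(z + 9/8)**2.
Order-2 pole: residue = g'(a); g'(4/5) = -20532800/112763651, so the residue is -20532800/112763651.
List the singular points by increasing real part (a conjugate pair: the negative imaginary part first).

Radius of convergence at 0: 4/5.
At -9/8: a pole of order 2; residue 20532800/112763651.
At 4/5: a pole of order 2; residue -20532800/112763651.


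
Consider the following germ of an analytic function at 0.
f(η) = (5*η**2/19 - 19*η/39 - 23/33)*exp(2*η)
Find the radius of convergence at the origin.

The factor exp(2*η) is entire and contributes no finite singular point.
The polynomial part has no poles.
No finite singular points: the Taylor series at 0 converges everywhere.

The radius of convergence is infinite.


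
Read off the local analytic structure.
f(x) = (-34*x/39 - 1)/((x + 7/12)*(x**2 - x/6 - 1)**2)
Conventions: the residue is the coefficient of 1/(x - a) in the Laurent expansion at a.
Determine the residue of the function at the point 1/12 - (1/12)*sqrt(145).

The residue is 7360/9477 + (7353056/199253925)*sqrt(145).

The factor x**2 - x/6 - 1 splits as (x - a)(x - a') with a = 1/12 - (1/12)*sqrt(145), a' = 1/12 + (1/12)*sqrt(145). At the order-2 pole a set g(x) = (x - a)^2*f(x) = [(-34*x/39 - 1)/(x + 7/12)] / (x - a')^2.
Order-2 pole: residue = g'(a); g'(1/12 - (1/12)*sqrt(145)) = 7360/9477 + (7353056/199253925)*sqrt(145), so the residue is 7360/9477 + (7353056/199253925)*sqrt(145).


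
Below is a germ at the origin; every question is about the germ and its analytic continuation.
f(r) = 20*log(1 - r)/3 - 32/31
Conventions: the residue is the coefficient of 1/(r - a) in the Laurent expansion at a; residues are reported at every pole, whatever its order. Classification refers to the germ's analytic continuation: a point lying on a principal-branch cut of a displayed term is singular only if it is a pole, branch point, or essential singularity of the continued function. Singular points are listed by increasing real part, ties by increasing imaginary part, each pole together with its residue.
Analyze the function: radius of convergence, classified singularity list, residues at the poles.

Radius of convergence at 0: 1.
At 1: a logarithmic branch point.

Branch term (20/3)*log(1 - r/(1)): its argument vanishes at r = 1, a logarithmic branch point, modulus 1.
The radius of convergence is the smallest modulus among the singular points: 1.


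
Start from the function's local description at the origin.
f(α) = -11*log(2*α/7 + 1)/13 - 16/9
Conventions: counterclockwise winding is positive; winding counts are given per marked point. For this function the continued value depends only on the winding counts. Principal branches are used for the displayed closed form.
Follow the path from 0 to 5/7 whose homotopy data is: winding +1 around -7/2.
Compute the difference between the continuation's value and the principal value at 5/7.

Continued minus principal equals -(22/13)*pi*i.

The rational part is single-valued and drops out of the difference; each branch term changes only by its own monodromy.
(-11/13)*log(1 - α/(-7/2)): each positive loop around -7/2 adds 2*pi*i to the log, so winding +1 contributes (-11/13)*(1)*2*pi*i = -(22/13)*pi*i.
Summing the contributions at α = 5/7 gives -(22/13)*pi*i.


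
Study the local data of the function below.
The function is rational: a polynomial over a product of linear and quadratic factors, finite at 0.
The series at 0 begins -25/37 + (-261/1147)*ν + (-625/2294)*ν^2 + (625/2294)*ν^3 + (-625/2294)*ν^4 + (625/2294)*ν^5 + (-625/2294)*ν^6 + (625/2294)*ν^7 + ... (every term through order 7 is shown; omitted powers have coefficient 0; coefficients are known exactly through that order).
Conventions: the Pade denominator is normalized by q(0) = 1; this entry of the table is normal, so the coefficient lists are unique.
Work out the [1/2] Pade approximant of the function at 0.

Taylor coefficients needed (read off): a_0 = -25/37, a_1 = -261/1147, a_2 = -625/2294, a_3 = 625/2294.
Write the denominator as Q(ν) = 1 + q1*ν + q2*ν^2. Requiring Q*f - P = O(ν^4) with deg P <= 1 kills the coefficients of ν^2..ν^3 in Q*f:
  ν^2: a_2 + q1*a_1 + q2*a_0 = 0, i.e. -625/2294 + (-261/1147)*q1 + (-25/37)*q2 = 0.
  ν^3: a_3 + q1*a_2 + q2*a_1 = 0, i.e. 625/2294 + (-625/2294)*q1 + (-261/1147)*q2 = 0.
Solving this linear system: q1 = 17500/9409, q2 = -19375/18818.
The numerator is Q*f truncated at degree 1: P0 = a_0 = -25/37; P1 = a_1 + q1*a_0 = -16018249/10792123.

The Pade approximant has numerator coefficients [-25/37, -16018249/10792123]; denominator coefficients [1, 17500/9409, -19375/18818].


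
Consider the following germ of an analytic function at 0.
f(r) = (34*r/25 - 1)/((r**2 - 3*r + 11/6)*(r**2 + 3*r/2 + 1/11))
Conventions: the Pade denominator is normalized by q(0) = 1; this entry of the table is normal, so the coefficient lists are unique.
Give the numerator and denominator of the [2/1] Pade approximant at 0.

Taylor coefficients needed (expand at 0): a_0 = -6, a_1 = 26769/275, a_2 = -9314463/6050, a_3 = 3238874121/133100.
Write the denominator as Q(r) = 1 + q1*r. Requiring Q*f - P = O(r^4) with deg P <= 2 kills the coefficients of r^3..r^3 in Q*f:
  r^3: a_3 + q1*a_2 = 0, i.e. 3238874121/133100 + (-9314463/6050)*q1 = 0.
Solving this linear system: q1 = 1079624707/68306062.
The numerator is Q*f truncated at degree 2: P0 = a_0 = -6; P1 = a_1 + q1*a_0 = 194645484/77620525; P2 = a_2 + q1*a_1 = -15922764/15524105.

The Pade approximant has numerator coefficients [-6, 194645484/77620525, -15922764/15524105]; denominator coefficients [1, 1079624707/68306062].


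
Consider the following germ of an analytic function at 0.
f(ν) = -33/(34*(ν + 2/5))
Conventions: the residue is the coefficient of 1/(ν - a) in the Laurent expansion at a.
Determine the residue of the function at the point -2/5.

At the order-1 pole -2/5 set g(ν) = (ν - (-2/5))*f(ν) = -33/34.
Simple pole: residue = g(a) at a = -2/5, which is -33/34.

The residue is -33/34.


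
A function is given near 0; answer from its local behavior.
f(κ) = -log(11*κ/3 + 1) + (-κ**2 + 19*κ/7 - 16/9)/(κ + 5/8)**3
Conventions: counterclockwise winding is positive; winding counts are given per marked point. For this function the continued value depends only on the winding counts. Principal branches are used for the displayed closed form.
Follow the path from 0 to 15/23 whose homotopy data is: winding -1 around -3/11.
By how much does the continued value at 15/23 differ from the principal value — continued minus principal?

The rational part is single-valued and drops out of the difference; each branch term changes only by its own monodromy.
(-1)*log(1 - κ/(-3/11)): each positive loop around -3/11 adds 2*pi*i to the log, so winding -1 contributes (-1)*(-1)*2*pi*i = (2)*pi*i.
Summing the contributions at κ = 15/23 gives (2)*pi*i.

Continued minus principal equals (2)*pi*i.


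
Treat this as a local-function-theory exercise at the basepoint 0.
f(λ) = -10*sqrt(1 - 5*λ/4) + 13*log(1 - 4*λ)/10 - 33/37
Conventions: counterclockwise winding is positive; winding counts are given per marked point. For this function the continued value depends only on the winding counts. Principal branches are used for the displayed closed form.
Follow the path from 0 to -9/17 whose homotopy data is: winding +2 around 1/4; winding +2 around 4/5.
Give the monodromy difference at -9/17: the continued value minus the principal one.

The rational part is single-valued and drops out of the difference; each branch term changes only by its own monodromy.
(13/10)*log(1 - λ/(1/4)): each positive loop around 1/4 adds 2*pi*i to the log, so winding +2 contributes (13/10)*(2)*2*pi*i = (26/5)*pi*i.
(-10)*sqrt(1 - λ/(4/5)): winding +2 is even, the square root returns to the same sheet, contribution 0.
Summing the contributions at λ = -9/17 gives (26/5)*pi*i.

Continued minus principal equals (26/5)*pi*i.


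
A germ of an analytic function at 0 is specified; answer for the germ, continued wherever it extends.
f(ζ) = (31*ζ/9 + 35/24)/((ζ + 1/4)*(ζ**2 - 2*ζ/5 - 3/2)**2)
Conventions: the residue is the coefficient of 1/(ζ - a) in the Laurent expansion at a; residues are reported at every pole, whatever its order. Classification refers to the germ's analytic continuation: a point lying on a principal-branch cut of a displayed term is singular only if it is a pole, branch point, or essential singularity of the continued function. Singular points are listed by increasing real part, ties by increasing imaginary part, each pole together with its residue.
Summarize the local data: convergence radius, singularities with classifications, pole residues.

Radius of convergence at 0: 1/4.
At 1/5 - (1/10)*sqrt(154): a pole of order 2; residue -17200/103041 + (71634025/2443720356)*sqrt(154).
At -1/4: a pole of order 1; residue 34400/103041.
At 1/5 + (1/10)*sqrt(154): a pole of order 2; residue -17200/103041 - (71634025/2443720356)*sqrt(154).


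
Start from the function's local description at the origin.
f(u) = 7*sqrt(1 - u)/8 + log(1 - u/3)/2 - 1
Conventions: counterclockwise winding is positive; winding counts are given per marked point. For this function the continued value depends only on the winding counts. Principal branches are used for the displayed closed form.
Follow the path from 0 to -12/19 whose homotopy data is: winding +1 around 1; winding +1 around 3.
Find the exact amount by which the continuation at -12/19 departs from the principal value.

Continued minus principal equals (-(7/76)*sqrt(589)) + (pi)*i.

The rational part is single-valued and drops out of the difference; each branch term changes only by its own monodromy.
(7/8)*sqrt(1 - u/(1)): winding +1 is odd, the square root flips sign, contributing -2*(7/8)*sqrt(1 - (-12/19)/(1)) = -2*(7/8)*sqrt(31/19) = -(7/76)*sqrt(589).
(1/2)*log(1 - u/(3)): each positive loop around 3 adds 2*pi*i to the log, so winding +1 contributes (1/2)*(1)*2*pi*i = pi*i.
Summing the contributions at u = -12/19 gives (-(7/76)*sqrt(589)) + (pi)*i.


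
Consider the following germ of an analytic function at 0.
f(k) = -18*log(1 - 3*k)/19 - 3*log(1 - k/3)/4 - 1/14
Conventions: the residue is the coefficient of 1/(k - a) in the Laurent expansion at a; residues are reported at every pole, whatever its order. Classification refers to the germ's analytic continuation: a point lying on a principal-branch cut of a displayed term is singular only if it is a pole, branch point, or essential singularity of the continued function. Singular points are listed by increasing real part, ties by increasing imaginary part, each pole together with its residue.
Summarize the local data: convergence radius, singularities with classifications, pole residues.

Branch term (-3/4)*log(1 - k/(3)): its argument vanishes at k = 3, a logarithmic branch point, modulus 3.
Branch term (-18/19)*log(1 - k/(1/3)): its argument vanishes at k = 1/3, a logarithmic branch point, modulus 1/3.
The radius of convergence is the smallest modulus among the singular points: 1/3.
List the singular points by increasing real part (a conjugate pair: the negative imaginary part first).

Radius of convergence at 0: 1/3.
At 1/3: a logarithmic branch point.
At 3: a logarithmic branch point.


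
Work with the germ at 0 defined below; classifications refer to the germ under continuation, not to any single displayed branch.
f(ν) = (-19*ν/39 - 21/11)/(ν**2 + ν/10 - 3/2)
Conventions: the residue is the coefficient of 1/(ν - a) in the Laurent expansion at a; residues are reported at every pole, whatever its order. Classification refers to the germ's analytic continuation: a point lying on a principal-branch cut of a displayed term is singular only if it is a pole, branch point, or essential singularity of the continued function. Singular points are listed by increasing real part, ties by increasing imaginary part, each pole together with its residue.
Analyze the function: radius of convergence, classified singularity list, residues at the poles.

Radius of convergence at 0: -1/20 + (1/20)*sqrt(601).
At -1/20 - (1/20)*sqrt(601): a pole of order 1; residue -19/78 + (16171/515658)*sqrt(601).
At -1/20 + (1/20)*sqrt(601): a pole of order 1; residue -19/78 - (16171/515658)*sqrt(601).

Denominator factor (ν**2 + ν/10 - 3/2): discriminant 601/100, real irrational roots -1/20 + (1/20)*sqrt(601) and -1/20 - (1/20)*sqrt(601); poles of order 1, moduli -1/20 + (1/20)*sqrt(601) and 1/20 + (1/20)*sqrt(601).
The radius of convergence is the smallest modulus among the singular points: -1/20 + (1/20)*sqrt(601).
The factor ν**2 + ν/10 - 3/2 splits as (ν - a)(ν - a') with a = -1/20 - (1/20)*sqrt(601), a' = -1/20 + (1/20)*sqrt(601). At the order-1 pole a set g(ν) = (ν - a)*f(ν) = [-19*ν/39 - 21/11] / (ν - a').
Simple pole: residue = g(a) at a = -1/20 - (1/20)*sqrt(601), which is -19/78 + (16171/515658)*sqrt(601).
The factor ν**2 + ν/10 - 3/2 splits as (ν - a)(ν - a') with a = -1/20 + (1/20)*sqrt(601), a' = -1/20 - (1/20)*sqrt(601). At the order-1 pole a set g(ν) = (ν - a)*f(ν) = [-19*ν/39 - 21/11] / (ν - a').
Simple pole: residue = g(a) at a = -1/20 + (1/20)*sqrt(601), which is -19/78 - (16171/515658)*sqrt(601).
List the singular points by increasing real part (a conjugate pair: the negative imaginary part first).


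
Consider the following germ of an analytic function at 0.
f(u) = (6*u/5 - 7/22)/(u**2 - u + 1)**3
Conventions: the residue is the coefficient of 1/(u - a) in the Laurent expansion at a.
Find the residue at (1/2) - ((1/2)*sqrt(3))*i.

The residue is ((31/495)*sqrt(3))*i.

The factor u**2 - u + 1 splits as (u - a)(u - a') with a = (1/2) - ((1/2)*sqrt(3))*i, a' = (1/2) + ((1/2)*sqrt(3))*i. At the order-3 pole a set g(u) = (u - a)^3*f(u) = [6*u/5 - 7/22] / (u - a')^3.
Order-3 pole: residue = g''(a)/2; g''((1/2) - ((1/2)*sqrt(3))*i) = ((62/495)*sqrt(3))*i, so the residue is ((31/495)*sqrt(3))*i.


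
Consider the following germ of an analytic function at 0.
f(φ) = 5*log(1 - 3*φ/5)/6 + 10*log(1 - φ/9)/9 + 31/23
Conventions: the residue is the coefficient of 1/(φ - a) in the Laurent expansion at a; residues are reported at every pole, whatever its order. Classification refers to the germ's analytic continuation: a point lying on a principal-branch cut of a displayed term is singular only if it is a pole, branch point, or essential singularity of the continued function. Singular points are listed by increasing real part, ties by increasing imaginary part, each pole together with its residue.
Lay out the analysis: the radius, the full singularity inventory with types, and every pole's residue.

Radius of convergence at 0: 5/3.
At 5/3: a logarithmic branch point.
At 9: a logarithmic branch point.

Branch term (5/6)*log(1 - φ/(5/3)): its argument vanishes at φ = 5/3, a logarithmic branch point, modulus 5/3.
Branch term (10/9)*log(1 - φ/(9)): its argument vanishes at φ = 9, a logarithmic branch point, modulus 9.
The radius of convergence is the smallest modulus among the singular points: 5/3.
List the singular points by increasing real part (a conjugate pair: the negative imaginary part first).


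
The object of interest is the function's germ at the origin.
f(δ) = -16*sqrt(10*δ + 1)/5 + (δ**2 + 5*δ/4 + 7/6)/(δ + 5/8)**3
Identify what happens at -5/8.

The point is a pole of order 3.

The denominator factor δ + 5/8 vanishes at -5/8 and appears to the power 3; the numerator there equals 149/192, nonzero, and no other factor vanishes.
The branch terms are analytic at this point.
Hence a pole whose order is the multiplicity, 3.


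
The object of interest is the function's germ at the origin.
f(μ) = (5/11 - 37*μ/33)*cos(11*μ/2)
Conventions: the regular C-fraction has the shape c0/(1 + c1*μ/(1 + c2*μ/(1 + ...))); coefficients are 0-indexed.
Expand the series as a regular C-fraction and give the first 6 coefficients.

Taylor coefficients (expand at 0): a_0 = 5/11, a_1 = -37/33, a_2 = -55/8, a_3 = 407/24, a_4 = 6655/384, a_5 = -49247/1152.
c0 = a_0 = 5/11. Peel one level at a time: if S = 1 + c*μ/S' with S'(0) = 1, then c is the μ-coefficient of S and S' = c*μ/(S - 1).
S_1 = c0/f = 1 + (37/15)*μ + (38177/1800)*μ^2 + ...; c1 = 37/15.
S_2 = c1*μ/(S_1 - 1) = 1 + (-38177/4440)*μ + (4619417/87616)*μ^2 + ...; c2 = -38177/4440.
S_3 = c2*μ/(S_2 - 1) = 1 + (1815/296)*μ + (-5490375/610832)*μ^2 + ...; c3 = 1815/296.
S_4 = c3*μ/(S_3 - 1) = 1 + (111925/76354)*μ + (-25658201855/17489799948)*μ^2 + ...; c4 = 111925/76354.
S_5 = c4*μ/(S_4 - 1) = 1 + (1146223/1145310)*μ + ...; c5 = 1146223/1145310.

The regular C-fraction coefficients are [5/11, 37/15, -38177/4440, 1815/296, 111925/76354, 1146223/1145310].


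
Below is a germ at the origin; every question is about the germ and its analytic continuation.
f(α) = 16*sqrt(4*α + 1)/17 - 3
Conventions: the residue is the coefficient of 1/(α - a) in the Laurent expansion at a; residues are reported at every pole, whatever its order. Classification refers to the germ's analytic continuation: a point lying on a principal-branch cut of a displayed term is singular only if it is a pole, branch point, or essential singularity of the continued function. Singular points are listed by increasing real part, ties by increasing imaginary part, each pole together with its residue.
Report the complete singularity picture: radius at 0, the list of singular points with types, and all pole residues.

Radius of convergence at 0: 1/4.
At -1/4: an algebraic (square-root) branch point.

Branch term (16/17)*sqrt(1 - α/(-1/4)): its argument vanishes at α = -1/4, a square-root branch point, modulus 1/4.
The radius of convergence is the smallest modulus among the singular points: 1/4.


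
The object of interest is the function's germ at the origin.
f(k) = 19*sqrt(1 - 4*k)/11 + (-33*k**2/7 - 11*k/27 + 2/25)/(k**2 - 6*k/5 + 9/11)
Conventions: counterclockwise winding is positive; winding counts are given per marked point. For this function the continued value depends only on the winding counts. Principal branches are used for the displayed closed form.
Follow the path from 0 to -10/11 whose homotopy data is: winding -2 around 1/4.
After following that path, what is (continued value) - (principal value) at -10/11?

The rational part is single-valued and drops out of the difference; each branch term changes only by its own monodromy.
(19/11)*sqrt(1 - k/(1/4)): winding -2 is even, the square root returns to the same sheet, contribution 0.
Summing the contributions at k = -10/11 gives 0.

Continued minus principal equals 0.


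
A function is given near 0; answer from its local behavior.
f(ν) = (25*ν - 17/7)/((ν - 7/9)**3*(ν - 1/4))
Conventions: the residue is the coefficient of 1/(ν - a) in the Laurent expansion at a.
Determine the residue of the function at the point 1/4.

The residue is -1248048/48013.

At the order-1 pole 1/4 set g(ν) = (ν - (1/4))*f(ν) = (25*ν - 17/7)/(ν - 7/9)**3.
Simple pole: residue = g(a) at a = 1/4, which is -1248048/48013.


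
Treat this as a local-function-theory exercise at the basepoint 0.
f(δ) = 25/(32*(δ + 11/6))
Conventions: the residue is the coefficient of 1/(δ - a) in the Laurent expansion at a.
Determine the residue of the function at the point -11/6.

At the order-1 pole -11/6 set g(δ) = (δ - (-11/6))*f(δ) = 25/32.
Simple pole: residue = g(a) at a = -11/6, which is 25/32.

The residue is 25/32.


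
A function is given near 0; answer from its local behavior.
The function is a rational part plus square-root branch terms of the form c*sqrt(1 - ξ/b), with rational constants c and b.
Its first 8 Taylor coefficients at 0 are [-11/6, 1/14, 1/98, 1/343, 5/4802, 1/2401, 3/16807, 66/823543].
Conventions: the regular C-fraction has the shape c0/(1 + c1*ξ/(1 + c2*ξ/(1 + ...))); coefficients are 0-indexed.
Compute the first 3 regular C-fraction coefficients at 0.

Taylor coefficients (read off): a_0 = -11/6, a_1 = 1/14, a_2 = 1/98.
c0 = a_0 = -11/6. Peel one level at a time: if S = 1 + c*ξ/S' with S'(0) = 1, then c is the ξ-coefficient of S and S' = c*ξ/(S - 1).
S_1 = c0/f = 1 + (3/77)*ξ + (6/847)*ξ^2 + ...; c1 = 3/77.
S_2 = c1*ξ/(S_1 - 1) = 1 + (-2/11)*ξ + ...; c2 = -2/11.

The regular C-fraction coefficients are [-11/6, 3/77, -2/11].


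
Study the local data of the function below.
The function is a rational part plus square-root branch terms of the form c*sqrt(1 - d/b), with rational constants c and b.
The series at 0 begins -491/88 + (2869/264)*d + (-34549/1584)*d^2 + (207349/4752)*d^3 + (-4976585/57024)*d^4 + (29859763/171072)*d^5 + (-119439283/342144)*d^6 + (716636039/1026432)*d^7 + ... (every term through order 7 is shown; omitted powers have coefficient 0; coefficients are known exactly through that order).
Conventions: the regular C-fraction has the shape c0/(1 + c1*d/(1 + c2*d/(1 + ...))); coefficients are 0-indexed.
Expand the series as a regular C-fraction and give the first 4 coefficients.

Taylor coefficients (read off): a_0 = -491/88, a_1 = 2869/264, a_2 = -34549/1584, a_3 = 207349/4752.
c0 = a_0 = -491/88. Peel one level at a time: if S = 1 + c*d/S' with S'(0) = 1, then c is the d-coefficient of S and S' = c*d/(S - 1).
S_1 = c0/f = 1 + (2869/1473)*d + (-55693/482162)*d^2 + ...; c1 = 2869/1473.
S_2 = c1*d/(S_1 - 1) = 1 + (167079/2817358)*d + (3864839/296321796)*d^2 + ...; c2 = 167079/2817358.
S_3 = c2*d/(S_2 - 1) = 1 + (-172512359/784390338)*d + ...; c3 = -172512359/784390338.

The regular C-fraction coefficients are [-491/88, 2869/1473, 167079/2817358, -172512359/784390338].


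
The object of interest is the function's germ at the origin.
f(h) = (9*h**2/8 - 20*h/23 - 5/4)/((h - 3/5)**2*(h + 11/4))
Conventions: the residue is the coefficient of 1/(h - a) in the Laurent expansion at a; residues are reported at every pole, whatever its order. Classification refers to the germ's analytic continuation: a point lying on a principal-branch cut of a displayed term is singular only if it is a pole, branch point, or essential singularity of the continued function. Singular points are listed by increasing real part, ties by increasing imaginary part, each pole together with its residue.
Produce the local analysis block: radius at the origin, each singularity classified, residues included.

Radius of convergence at 0: 3/5.
At -11/4: a pole of order 1; residue 710175/825976.
At 3/5: a pole of order 2; residue 27381/103247.

Denominator factor (h - 3/5)^2: pole of order 2 at 3/5, modulus 3/5.
Denominator factor (h + 11/4): pole of order 1 at -11/4, modulus 11/4.
The radius of convergence is the smallest modulus among the singular points: 3/5.
At the order-1 pole -11/4 set g(h) = (h - (-11/4))*f(h) = (9*h**2/8 - 20*h/23 - 5/4)/(h - 3/5)**2.
Simple pole: residue = g(a) at a = -11/4, which is 710175/825976.
At the order-2 pole 3/5 set g(h) = (h - (3/5))^2*f(h) = (9*h**2/8 - 20*h/23 - 5/4)/(h + 11/4).
Order-2 pole: residue = g'(a); g'(3/5) = 27381/103247, so the residue is 27381/103247.
List the singular points by increasing real part (a conjugate pair: the negative imaginary part first).


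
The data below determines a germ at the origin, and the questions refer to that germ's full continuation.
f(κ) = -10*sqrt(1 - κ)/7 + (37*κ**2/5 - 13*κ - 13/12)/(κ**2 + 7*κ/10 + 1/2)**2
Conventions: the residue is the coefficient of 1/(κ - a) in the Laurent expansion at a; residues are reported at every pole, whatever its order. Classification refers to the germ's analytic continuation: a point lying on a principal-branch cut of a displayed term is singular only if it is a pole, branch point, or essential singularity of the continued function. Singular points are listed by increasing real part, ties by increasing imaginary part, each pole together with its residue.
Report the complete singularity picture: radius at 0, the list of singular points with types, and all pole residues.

Radius of convergence at 0: (1/2)*sqrt(2).
At (-7/20) - ((1/20)*sqrt(151))*i: a pole of order 2; residue ((43000/68403)*sqrt(151))*i.
At (-7/20) + ((1/20)*sqrt(151))*i: a pole of order 2; residue -((43000/68403)*sqrt(151))*i.
At 1: an algebraic (square-root) branch point.

Denominator factor (κ**2 + 7*κ/10 + 1/2)^2: discriminant -151/100, complex-conjugate roots (-7/20) + ((1/20)*sqrt(151))*i and (-7/20) - ((1/20)*sqrt(151))*i; poles of order 2, moduli (1/2)*sqrt(2) and (1/2)*sqrt(2).
Branch term (-10/7)*sqrt(1 - κ/(1)): its argument vanishes at κ = 1, a square-root branch point, modulus 1.
The radius of convergence is the smallest modulus among the singular points: (1/2)*sqrt(2).
The branch term is analytic at (-7/20) - ((1/20)*sqrt(151))*i and contributes nothing to the residue; only the rational part matters.
The factor κ**2 + 7*κ/10 + 1/2 splits as (κ - a)(κ - a') with a = (-7/20) - ((1/20)*sqrt(151))*i, a' = (-7/20) + ((1/20)*sqrt(151))*i. At the order-2 pole a set g(κ) = (κ - a)^2*(rational part) = [37*κ**2/5 - 13*κ - 13/12] / (κ - a')^2.
Order-2 pole: residue = g'(a); g'((-7/20) - ((1/20)*sqrt(151))*i) = ((43000/68403)*sqrt(151))*i, so the residue is ((43000/68403)*sqrt(151))*i.
The branch term is analytic at (-7/20) + ((1/20)*sqrt(151))*i and contributes nothing to the residue; only the rational part matters.
The factor κ**2 + 7*κ/10 + 1/2 splits as (κ - a)(κ - a') with a = (-7/20) + ((1/20)*sqrt(151))*i, a' = (-7/20) - ((1/20)*sqrt(151))*i. At the order-2 pole a set g(κ) = (κ - a)^2*(rational part) = [37*κ**2/5 - 13*κ - 13/12] / (κ - a')^2.
Order-2 pole: residue = g'(a); g'((-7/20) + ((1/20)*sqrt(151))*i) = -((43000/68403)*sqrt(151))*i, so the residue is -((43000/68403)*sqrt(151))*i.
List the singular points by increasing real part (a conjugate pair: the negative imaginary part first).
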